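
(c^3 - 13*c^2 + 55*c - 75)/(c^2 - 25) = (c^2 - 8*c + 15)/(c + 5)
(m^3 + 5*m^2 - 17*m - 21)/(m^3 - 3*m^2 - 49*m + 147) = (m + 1)/(m - 7)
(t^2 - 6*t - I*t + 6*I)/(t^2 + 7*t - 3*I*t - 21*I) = (t^2 - t*(6 + I) + 6*I)/(t^2 + t*(7 - 3*I) - 21*I)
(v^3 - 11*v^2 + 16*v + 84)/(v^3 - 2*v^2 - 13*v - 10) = (v^2 - 13*v + 42)/(v^2 - 4*v - 5)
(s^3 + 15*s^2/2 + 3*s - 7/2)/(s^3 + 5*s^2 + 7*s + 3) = (2*s^2 + 13*s - 7)/(2*(s^2 + 4*s + 3))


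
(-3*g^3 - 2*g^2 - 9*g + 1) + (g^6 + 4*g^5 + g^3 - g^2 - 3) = g^6 + 4*g^5 - 2*g^3 - 3*g^2 - 9*g - 2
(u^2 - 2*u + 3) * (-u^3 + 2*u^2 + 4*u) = -u^5 + 4*u^4 - 3*u^3 - 2*u^2 + 12*u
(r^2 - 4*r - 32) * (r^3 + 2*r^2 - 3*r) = r^5 - 2*r^4 - 43*r^3 - 52*r^2 + 96*r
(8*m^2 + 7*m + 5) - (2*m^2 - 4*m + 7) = 6*m^2 + 11*m - 2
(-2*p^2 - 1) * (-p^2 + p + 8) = 2*p^4 - 2*p^3 - 15*p^2 - p - 8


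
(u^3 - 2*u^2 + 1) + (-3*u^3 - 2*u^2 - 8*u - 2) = -2*u^3 - 4*u^2 - 8*u - 1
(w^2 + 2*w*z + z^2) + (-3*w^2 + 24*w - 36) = -2*w^2 + 2*w*z + 24*w + z^2 - 36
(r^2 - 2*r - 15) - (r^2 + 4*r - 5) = -6*r - 10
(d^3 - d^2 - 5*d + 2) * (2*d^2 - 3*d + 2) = 2*d^5 - 5*d^4 - 5*d^3 + 17*d^2 - 16*d + 4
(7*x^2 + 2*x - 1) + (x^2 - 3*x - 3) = 8*x^2 - x - 4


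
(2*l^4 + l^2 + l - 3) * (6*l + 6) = 12*l^5 + 12*l^4 + 6*l^3 + 12*l^2 - 12*l - 18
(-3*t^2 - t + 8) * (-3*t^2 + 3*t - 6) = 9*t^4 - 6*t^3 - 9*t^2 + 30*t - 48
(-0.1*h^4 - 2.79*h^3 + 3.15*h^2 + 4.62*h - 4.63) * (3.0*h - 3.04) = -0.3*h^5 - 8.066*h^4 + 17.9316*h^3 + 4.284*h^2 - 27.9348*h + 14.0752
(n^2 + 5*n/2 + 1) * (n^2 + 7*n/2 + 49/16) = n^4 + 6*n^3 + 205*n^2/16 + 357*n/32 + 49/16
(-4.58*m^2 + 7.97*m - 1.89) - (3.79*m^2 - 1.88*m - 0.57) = -8.37*m^2 + 9.85*m - 1.32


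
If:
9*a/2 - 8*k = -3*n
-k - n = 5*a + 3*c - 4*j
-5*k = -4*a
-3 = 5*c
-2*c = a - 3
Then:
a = 21/5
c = -3/5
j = 1261/200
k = 84/25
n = 133/50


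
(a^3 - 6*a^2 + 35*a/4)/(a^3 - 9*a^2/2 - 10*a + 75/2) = a*(2*a - 7)/(2*(a^2 - 2*a - 15))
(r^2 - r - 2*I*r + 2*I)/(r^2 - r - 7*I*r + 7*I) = (r - 2*I)/(r - 7*I)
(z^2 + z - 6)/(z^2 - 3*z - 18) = (z - 2)/(z - 6)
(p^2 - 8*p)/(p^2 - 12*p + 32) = p/(p - 4)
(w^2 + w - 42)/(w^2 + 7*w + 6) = (w^2 + w - 42)/(w^2 + 7*w + 6)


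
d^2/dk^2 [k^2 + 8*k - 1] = 2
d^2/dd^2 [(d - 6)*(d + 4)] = 2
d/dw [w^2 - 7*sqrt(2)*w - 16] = 2*w - 7*sqrt(2)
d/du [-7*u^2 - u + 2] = -14*u - 1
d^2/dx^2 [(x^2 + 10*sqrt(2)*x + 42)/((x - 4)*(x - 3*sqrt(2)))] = 2*(4*x^3 + 13*sqrt(2)*x^3 - 36*sqrt(2)*x^2 + 126*x^2 - 1224*x - 378*sqrt(2)*x + 1224*sqrt(2) + 2676)/(x^6 - 9*sqrt(2)*x^5 - 12*x^5 + 102*x^4 + 108*sqrt(2)*x^4 - 712*x^3 - 486*sqrt(2)*x^3 + 1224*sqrt(2)*x^2 + 2592*x^2 - 2592*sqrt(2)*x - 3456*x + 3456*sqrt(2))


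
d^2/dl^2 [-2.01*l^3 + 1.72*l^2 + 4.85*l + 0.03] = 3.44 - 12.06*l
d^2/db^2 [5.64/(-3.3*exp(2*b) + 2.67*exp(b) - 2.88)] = (-5.64*(6.6*exp(b) - 2.67)*(13.2*exp(b) - 5.34)*exp(b) + (74.448*exp(b) - 15.0588)*(3.3*exp(2*b) - 2.67*exp(b) + 2.88))*exp(b)/(3.3*exp(2*b) - 2.67*exp(b) + 2.88)^3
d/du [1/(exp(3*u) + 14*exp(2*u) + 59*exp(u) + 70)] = (-3*exp(2*u) - 28*exp(u) - 59)*exp(u)/(exp(3*u) + 14*exp(2*u) + 59*exp(u) + 70)^2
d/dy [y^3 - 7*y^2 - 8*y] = 3*y^2 - 14*y - 8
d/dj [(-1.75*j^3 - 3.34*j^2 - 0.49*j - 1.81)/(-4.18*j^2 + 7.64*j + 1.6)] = (7.315*j^4 - 26.74*j^3 - 35.9658*j^2 - 25.8196*j + 13.0444)/(17.4724*j^4 - 63.8704*j^3 + 44.9936*j^2 + 24.448*j + 2.56)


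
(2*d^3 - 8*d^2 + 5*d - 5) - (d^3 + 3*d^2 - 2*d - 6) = d^3 - 11*d^2 + 7*d + 1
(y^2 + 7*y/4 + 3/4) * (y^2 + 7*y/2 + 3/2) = y^4 + 21*y^3/4 + 67*y^2/8 + 21*y/4 + 9/8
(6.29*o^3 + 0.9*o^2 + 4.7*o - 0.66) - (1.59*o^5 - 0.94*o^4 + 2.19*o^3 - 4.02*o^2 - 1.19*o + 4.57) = -1.59*o^5 + 0.94*o^4 + 4.1*o^3 + 4.92*o^2 + 5.89*o - 5.23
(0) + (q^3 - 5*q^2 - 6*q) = q^3 - 5*q^2 - 6*q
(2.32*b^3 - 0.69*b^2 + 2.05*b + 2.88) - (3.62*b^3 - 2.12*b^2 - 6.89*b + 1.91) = -1.3*b^3 + 1.43*b^2 + 8.94*b + 0.97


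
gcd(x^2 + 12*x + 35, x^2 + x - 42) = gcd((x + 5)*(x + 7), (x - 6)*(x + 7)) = x + 7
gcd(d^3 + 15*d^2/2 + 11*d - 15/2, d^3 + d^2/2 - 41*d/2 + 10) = d^2 + 9*d/2 - 5/2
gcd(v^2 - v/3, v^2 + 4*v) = v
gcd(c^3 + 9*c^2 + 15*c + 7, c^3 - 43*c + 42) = c + 7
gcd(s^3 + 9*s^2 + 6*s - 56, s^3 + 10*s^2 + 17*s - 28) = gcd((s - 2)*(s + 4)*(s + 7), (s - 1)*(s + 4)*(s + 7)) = s^2 + 11*s + 28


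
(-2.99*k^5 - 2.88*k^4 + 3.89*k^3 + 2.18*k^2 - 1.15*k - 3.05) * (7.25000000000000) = -21.6775*k^5 - 20.88*k^4 + 28.2025*k^3 + 15.805*k^2 - 8.3375*k - 22.1125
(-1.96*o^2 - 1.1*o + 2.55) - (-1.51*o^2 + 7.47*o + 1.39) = -0.45*o^2 - 8.57*o + 1.16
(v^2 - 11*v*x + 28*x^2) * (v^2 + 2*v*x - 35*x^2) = v^4 - 9*v^3*x - 29*v^2*x^2 + 441*v*x^3 - 980*x^4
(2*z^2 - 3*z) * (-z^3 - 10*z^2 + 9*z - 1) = -2*z^5 - 17*z^4 + 48*z^3 - 29*z^2 + 3*z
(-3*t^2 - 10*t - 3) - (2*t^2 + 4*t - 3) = -5*t^2 - 14*t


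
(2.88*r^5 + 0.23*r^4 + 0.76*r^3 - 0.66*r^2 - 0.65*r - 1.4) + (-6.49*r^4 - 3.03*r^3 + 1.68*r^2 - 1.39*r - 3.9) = 2.88*r^5 - 6.26*r^4 - 2.27*r^3 + 1.02*r^2 - 2.04*r - 5.3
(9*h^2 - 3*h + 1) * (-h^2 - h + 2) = -9*h^4 - 6*h^3 + 20*h^2 - 7*h + 2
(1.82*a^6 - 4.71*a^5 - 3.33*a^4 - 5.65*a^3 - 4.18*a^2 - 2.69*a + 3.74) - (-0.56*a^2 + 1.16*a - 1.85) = 1.82*a^6 - 4.71*a^5 - 3.33*a^4 - 5.65*a^3 - 3.62*a^2 - 3.85*a + 5.59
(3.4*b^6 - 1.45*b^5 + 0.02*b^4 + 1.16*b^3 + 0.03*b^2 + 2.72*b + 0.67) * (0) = 0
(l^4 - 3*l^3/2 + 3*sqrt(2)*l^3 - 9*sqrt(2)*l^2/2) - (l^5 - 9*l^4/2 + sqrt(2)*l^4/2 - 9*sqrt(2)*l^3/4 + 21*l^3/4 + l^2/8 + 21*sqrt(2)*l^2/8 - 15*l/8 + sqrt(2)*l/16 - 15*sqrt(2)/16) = -l^5 - sqrt(2)*l^4/2 + 11*l^4/2 - 27*l^3/4 + 21*sqrt(2)*l^3/4 - 57*sqrt(2)*l^2/8 - l^2/8 - sqrt(2)*l/16 + 15*l/8 + 15*sqrt(2)/16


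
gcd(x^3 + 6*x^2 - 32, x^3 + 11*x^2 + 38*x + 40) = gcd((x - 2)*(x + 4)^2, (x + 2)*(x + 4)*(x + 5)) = x + 4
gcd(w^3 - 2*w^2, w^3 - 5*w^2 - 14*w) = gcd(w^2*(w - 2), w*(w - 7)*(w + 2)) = w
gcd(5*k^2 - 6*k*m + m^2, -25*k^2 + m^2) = 5*k - m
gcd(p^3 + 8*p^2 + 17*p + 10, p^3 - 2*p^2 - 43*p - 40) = p^2 + 6*p + 5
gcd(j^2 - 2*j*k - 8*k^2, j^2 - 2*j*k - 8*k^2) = j^2 - 2*j*k - 8*k^2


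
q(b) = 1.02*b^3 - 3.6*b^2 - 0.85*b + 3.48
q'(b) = 3.06*b^2 - 7.2*b - 0.85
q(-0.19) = 3.50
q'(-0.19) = 0.63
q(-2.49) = -32.47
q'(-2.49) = 36.05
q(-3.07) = -57.35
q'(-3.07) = 50.09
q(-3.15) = -61.44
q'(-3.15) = 52.19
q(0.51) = 2.25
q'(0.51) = -3.73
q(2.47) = -5.21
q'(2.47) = 0.03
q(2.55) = -5.18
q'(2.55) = 0.69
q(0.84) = 0.83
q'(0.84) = -4.74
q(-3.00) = -53.91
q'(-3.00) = 48.29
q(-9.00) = -1024.05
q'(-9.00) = 311.81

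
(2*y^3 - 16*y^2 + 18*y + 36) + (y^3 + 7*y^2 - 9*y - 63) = 3*y^3 - 9*y^2 + 9*y - 27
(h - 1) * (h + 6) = h^2 + 5*h - 6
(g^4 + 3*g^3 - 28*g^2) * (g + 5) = g^5 + 8*g^4 - 13*g^3 - 140*g^2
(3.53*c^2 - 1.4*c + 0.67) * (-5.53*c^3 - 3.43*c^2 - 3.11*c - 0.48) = -19.5209*c^5 - 4.3659*c^4 - 9.8814*c^3 + 0.361499999999999*c^2 - 1.4117*c - 0.3216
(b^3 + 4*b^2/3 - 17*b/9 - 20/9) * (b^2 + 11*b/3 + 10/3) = b^5 + 5*b^4 + 19*b^3/3 - 127*b^2/27 - 130*b/9 - 200/27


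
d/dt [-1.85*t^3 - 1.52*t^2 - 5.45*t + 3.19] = -5.55*t^2 - 3.04*t - 5.45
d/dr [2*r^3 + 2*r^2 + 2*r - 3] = 6*r^2 + 4*r + 2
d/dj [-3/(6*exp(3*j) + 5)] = 54*exp(3*j)/(6*exp(3*j) + 5)^2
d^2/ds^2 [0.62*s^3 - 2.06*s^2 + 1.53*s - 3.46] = 3.72*s - 4.12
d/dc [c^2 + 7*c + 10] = 2*c + 7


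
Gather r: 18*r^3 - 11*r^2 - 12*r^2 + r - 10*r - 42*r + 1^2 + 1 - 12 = 18*r^3 - 23*r^2 - 51*r - 10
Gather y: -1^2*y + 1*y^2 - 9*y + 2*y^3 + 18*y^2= 2*y^3 + 19*y^2 - 10*y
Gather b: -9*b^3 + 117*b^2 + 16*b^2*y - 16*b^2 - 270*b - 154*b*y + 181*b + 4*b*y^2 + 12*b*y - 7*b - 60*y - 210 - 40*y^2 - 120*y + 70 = -9*b^3 + b^2*(16*y + 101) + b*(4*y^2 - 142*y - 96) - 40*y^2 - 180*y - 140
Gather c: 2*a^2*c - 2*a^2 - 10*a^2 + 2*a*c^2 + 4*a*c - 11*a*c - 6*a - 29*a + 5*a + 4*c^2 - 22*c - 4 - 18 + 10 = -12*a^2 - 30*a + c^2*(2*a + 4) + c*(2*a^2 - 7*a - 22) - 12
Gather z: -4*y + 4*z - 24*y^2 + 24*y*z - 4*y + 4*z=-24*y^2 - 8*y + z*(24*y + 8)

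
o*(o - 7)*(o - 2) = o^3 - 9*o^2 + 14*o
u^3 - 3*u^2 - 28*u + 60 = (u - 6)*(u - 2)*(u + 5)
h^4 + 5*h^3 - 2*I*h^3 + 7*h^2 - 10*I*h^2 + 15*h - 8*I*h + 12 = (h + 1)*(h + 4)*(h - 3*I)*(h + I)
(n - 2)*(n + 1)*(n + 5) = n^3 + 4*n^2 - 7*n - 10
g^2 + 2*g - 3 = (g - 1)*(g + 3)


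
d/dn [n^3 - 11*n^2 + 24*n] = 3*n^2 - 22*n + 24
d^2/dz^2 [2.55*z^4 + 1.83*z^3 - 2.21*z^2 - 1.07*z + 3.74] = 30.6*z^2 + 10.98*z - 4.42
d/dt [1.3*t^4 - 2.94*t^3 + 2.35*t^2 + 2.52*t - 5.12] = 5.2*t^3 - 8.82*t^2 + 4.7*t + 2.52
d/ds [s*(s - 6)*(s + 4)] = 3*s^2 - 4*s - 24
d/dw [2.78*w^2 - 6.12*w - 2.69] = 5.56*w - 6.12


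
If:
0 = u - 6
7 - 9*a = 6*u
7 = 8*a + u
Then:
No Solution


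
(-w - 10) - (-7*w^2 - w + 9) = 7*w^2 - 19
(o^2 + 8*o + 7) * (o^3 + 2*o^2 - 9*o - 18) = o^5 + 10*o^4 + 14*o^3 - 76*o^2 - 207*o - 126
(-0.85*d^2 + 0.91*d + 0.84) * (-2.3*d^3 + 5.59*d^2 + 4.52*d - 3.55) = 1.955*d^5 - 6.8445*d^4 - 0.687099999999999*d^3 + 11.8263*d^2 + 0.566299999999999*d - 2.982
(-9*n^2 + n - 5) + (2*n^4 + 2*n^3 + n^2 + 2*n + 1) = 2*n^4 + 2*n^3 - 8*n^2 + 3*n - 4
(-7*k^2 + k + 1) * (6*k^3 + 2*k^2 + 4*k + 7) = -42*k^5 - 8*k^4 - 20*k^3 - 43*k^2 + 11*k + 7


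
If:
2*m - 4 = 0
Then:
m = 2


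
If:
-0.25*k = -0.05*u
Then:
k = 0.2*u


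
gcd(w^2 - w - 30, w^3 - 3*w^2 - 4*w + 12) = 1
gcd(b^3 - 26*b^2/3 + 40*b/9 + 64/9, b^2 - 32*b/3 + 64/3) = b - 8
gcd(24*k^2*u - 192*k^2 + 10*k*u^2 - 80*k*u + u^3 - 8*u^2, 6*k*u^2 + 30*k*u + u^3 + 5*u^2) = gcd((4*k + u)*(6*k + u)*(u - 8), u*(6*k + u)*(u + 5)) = 6*k + u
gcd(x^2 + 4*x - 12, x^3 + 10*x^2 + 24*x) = x + 6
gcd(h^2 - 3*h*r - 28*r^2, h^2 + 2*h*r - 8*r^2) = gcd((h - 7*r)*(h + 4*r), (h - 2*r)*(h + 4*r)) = h + 4*r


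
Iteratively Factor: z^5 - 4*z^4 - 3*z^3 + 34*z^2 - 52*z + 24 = (z - 2)*(z^4 - 2*z^3 - 7*z^2 + 20*z - 12) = (z - 2)^2*(z^3 - 7*z + 6) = (z - 2)^2*(z - 1)*(z^2 + z - 6) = (z - 2)^3*(z - 1)*(z + 3)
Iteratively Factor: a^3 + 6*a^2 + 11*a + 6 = (a + 3)*(a^2 + 3*a + 2) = (a + 1)*(a + 3)*(a + 2)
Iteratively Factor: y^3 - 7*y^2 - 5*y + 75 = (y + 3)*(y^2 - 10*y + 25) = (y - 5)*(y + 3)*(y - 5)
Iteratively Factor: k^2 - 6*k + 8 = (k - 4)*(k - 2)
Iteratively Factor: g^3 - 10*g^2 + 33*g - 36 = (g - 3)*(g^2 - 7*g + 12) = (g - 4)*(g - 3)*(g - 3)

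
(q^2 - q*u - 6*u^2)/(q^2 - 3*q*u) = (q + 2*u)/q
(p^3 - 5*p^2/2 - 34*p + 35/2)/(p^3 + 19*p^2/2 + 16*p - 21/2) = (p^2 - 2*p - 35)/(p^2 + 10*p + 21)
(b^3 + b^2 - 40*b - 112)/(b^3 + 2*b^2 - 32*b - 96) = (b - 7)/(b - 6)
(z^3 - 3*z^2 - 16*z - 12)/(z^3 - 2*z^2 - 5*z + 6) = (z^2 - 5*z - 6)/(z^2 - 4*z + 3)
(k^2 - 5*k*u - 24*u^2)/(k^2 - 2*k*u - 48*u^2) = (k + 3*u)/(k + 6*u)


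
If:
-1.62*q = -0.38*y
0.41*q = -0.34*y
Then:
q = 0.00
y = 0.00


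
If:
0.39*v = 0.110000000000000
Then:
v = 0.28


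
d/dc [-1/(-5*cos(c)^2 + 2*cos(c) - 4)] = 2*(5*cos(c) - 1)*sin(c)/(5*cos(c)^2 - 2*cos(c) + 4)^2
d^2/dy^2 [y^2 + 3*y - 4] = 2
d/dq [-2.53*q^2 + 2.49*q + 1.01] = 2.49 - 5.06*q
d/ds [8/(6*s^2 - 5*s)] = 8*(5 - 12*s)/(s^2*(6*s - 5)^2)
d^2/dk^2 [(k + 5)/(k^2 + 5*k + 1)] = 2*((k + 5)*(2*k + 5)^2 - (3*k + 10)*(k^2 + 5*k + 1))/(k^2 + 5*k + 1)^3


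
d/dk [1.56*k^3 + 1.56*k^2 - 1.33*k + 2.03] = 4.68*k^2 + 3.12*k - 1.33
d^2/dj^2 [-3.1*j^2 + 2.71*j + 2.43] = -6.20000000000000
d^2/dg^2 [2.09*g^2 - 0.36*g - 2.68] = 4.18000000000000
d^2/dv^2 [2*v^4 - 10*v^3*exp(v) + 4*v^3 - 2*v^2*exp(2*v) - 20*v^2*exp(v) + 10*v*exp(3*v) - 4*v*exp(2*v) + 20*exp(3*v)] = -10*v^3*exp(v) - 8*v^2*exp(2*v) - 80*v^2*exp(v) + 24*v^2 + 90*v*exp(3*v) - 32*v*exp(2*v) - 140*v*exp(v) + 24*v + 240*exp(3*v) - 20*exp(2*v) - 40*exp(v)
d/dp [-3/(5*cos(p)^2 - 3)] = -60*sin(2*p)/(5*cos(2*p) - 1)^2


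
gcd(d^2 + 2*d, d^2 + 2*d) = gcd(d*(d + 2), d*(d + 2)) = d^2 + 2*d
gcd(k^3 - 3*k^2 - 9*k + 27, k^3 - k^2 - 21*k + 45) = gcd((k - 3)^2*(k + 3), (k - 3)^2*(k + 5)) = k^2 - 6*k + 9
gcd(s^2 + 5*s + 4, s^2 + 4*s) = s + 4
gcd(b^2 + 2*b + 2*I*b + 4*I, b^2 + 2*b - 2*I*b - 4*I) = b + 2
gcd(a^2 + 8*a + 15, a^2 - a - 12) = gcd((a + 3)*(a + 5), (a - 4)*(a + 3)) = a + 3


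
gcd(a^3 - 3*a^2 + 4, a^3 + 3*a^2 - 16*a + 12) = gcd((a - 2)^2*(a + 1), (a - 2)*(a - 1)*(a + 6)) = a - 2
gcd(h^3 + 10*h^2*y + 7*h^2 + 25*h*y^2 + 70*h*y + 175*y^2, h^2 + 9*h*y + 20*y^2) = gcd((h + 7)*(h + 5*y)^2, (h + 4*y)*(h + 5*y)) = h + 5*y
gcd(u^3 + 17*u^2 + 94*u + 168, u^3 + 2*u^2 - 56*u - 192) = u^2 + 10*u + 24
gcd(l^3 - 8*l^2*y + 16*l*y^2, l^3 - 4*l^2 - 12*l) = l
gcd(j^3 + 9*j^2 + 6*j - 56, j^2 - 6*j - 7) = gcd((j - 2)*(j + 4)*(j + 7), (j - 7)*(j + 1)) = 1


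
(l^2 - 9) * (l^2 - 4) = l^4 - 13*l^2 + 36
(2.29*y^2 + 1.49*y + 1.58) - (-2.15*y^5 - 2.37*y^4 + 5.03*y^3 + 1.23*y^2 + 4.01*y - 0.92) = 2.15*y^5 + 2.37*y^4 - 5.03*y^3 + 1.06*y^2 - 2.52*y + 2.5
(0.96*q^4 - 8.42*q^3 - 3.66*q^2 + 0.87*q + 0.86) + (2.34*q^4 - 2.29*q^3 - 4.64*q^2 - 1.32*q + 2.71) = 3.3*q^4 - 10.71*q^3 - 8.3*q^2 - 0.45*q + 3.57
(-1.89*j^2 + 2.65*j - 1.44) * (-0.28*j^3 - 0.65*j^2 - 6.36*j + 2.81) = 0.5292*j^5 + 0.4865*j^4 + 10.7011*j^3 - 21.2289*j^2 + 16.6049*j - 4.0464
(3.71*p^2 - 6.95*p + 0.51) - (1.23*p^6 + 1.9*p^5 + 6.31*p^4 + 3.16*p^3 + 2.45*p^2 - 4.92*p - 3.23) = -1.23*p^6 - 1.9*p^5 - 6.31*p^4 - 3.16*p^3 + 1.26*p^2 - 2.03*p + 3.74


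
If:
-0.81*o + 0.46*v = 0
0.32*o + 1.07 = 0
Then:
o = -3.34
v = -5.89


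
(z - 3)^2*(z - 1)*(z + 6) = z^4 - z^3 - 27*z^2 + 81*z - 54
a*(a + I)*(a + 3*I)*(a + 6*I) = a^4 + 10*I*a^3 - 27*a^2 - 18*I*a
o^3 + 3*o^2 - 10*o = o*(o - 2)*(o + 5)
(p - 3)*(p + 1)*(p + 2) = p^3 - 7*p - 6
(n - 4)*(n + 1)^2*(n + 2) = n^4 - 11*n^2 - 18*n - 8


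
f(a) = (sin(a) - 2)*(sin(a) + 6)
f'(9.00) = -4.40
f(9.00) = -10.18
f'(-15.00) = -2.05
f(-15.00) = -14.18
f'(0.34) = 4.40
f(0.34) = -10.55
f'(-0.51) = 2.64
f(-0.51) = -13.71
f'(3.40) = -3.37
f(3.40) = -12.96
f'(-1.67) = -0.20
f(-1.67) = -14.99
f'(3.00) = -4.24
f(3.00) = -11.42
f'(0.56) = 4.29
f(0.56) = -9.59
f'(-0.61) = 2.34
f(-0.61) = -13.96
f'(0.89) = 3.50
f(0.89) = -8.29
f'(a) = (sin(a) - 2)*cos(a) + (sin(a) + 6)*cos(a) = 2*(sin(a) + 2)*cos(a)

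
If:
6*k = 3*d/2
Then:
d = 4*k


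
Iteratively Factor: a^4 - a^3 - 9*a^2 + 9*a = (a - 1)*(a^3 - 9*a) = (a - 1)*(a + 3)*(a^2 - 3*a) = a*(a - 1)*(a + 3)*(a - 3)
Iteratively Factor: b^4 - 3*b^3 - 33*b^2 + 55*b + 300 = (b + 3)*(b^3 - 6*b^2 - 15*b + 100) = (b - 5)*(b + 3)*(b^2 - b - 20) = (b - 5)^2*(b + 3)*(b + 4)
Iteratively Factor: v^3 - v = (v + 1)*(v^2 - v) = (v - 1)*(v + 1)*(v)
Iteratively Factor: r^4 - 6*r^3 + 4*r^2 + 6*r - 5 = (r - 1)*(r^3 - 5*r^2 - r + 5) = (r - 1)^2*(r^2 - 4*r - 5) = (r - 5)*(r - 1)^2*(r + 1)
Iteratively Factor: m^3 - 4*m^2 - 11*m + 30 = (m - 2)*(m^2 - 2*m - 15) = (m - 5)*(m - 2)*(m + 3)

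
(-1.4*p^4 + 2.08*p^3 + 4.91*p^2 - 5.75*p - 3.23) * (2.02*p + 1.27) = -2.828*p^5 + 2.4236*p^4 + 12.5598*p^3 - 5.3793*p^2 - 13.8271*p - 4.1021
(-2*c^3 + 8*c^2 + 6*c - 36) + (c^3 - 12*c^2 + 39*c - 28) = -c^3 - 4*c^2 + 45*c - 64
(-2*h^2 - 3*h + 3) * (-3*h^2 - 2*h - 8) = 6*h^4 + 13*h^3 + 13*h^2 + 18*h - 24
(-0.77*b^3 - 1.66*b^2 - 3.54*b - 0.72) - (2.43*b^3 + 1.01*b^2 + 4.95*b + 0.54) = -3.2*b^3 - 2.67*b^2 - 8.49*b - 1.26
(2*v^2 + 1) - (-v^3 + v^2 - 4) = v^3 + v^2 + 5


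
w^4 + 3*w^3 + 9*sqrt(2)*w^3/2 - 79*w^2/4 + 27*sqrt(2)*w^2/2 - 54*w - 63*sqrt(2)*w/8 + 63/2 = (w - 1/2)*(w + 7/2)*(w - 3*sqrt(2)/2)*(w + 6*sqrt(2))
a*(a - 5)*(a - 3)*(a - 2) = a^4 - 10*a^3 + 31*a^2 - 30*a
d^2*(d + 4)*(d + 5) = d^4 + 9*d^3 + 20*d^2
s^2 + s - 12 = (s - 3)*(s + 4)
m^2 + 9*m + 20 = (m + 4)*(m + 5)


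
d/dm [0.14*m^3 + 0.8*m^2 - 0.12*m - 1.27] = 0.42*m^2 + 1.6*m - 0.12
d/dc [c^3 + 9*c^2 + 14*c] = 3*c^2 + 18*c + 14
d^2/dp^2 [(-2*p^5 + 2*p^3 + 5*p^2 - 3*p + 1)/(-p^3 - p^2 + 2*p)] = 2*(2*p^9 + 6*p^8 - 6*p^7 - 35*p^6 + 45*p^5 - 27*p^4 - 17*p^3 + 3*p^2 + 6*p - 4)/(p^3*(p^6 + 3*p^5 - 3*p^4 - 11*p^3 + 6*p^2 + 12*p - 8))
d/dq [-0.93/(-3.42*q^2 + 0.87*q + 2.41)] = (0.8091 - 6.3612*q)/(-3.42*q^2 + 0.87*q + 2.41)^2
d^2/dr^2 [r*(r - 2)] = 2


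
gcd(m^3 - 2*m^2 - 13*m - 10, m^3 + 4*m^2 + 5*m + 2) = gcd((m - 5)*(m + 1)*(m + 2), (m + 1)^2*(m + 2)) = m^2 + 3*m + 2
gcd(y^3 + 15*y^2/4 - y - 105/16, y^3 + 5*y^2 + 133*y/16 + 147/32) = y + 3/2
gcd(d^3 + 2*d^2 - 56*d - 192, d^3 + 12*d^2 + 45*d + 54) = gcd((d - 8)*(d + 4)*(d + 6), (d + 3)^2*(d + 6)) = d + 6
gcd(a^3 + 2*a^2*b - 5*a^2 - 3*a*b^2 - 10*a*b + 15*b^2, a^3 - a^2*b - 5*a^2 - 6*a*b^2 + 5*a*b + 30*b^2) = a - 5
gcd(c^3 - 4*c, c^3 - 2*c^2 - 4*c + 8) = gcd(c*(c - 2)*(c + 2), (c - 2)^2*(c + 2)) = c^2 - 4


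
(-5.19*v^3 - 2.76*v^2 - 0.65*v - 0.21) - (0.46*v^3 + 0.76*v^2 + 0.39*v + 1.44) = -5.65*v^3 - 3.52*v^2 - 1.04*v - 1.65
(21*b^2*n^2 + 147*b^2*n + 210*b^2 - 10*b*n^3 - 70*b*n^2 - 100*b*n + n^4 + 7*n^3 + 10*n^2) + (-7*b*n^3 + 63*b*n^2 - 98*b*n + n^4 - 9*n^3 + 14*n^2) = 21*b^2*n^2 + 147*b^2*n + 210*b^2 - 17*b*n^3 - 7*b*n^2 - 198*b*n + 2*n^4 - 2*n^3 + 24*n^2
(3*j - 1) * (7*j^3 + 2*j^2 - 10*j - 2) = 21*j^4 - j^3 - 32*j^2 + 4*j + 2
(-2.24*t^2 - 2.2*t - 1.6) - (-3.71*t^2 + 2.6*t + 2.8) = 1.47*t^2 - 4.8*t - 4.4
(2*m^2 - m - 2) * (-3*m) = -6*m^3 + 3*m^2 + 6*m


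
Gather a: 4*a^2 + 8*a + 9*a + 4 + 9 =4*a^2 + 17*a + 13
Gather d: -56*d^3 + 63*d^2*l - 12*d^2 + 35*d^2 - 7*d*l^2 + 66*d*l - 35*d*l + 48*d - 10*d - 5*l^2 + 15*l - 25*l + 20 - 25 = -56*d^3 + d^2*(63*l + 23) + d*(-7*l^2 + 31*l + 38) - 5*l^2 - 10*l - 5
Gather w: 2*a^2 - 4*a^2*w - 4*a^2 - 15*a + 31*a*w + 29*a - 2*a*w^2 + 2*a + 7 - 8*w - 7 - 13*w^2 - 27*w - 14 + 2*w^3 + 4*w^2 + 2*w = -2*a^2 + 16*a + 2*w^3 + w^2*(-2*a - 9) + w*(-4*a^2 + 31*a - 33) - 14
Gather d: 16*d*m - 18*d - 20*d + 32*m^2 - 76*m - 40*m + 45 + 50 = d*(16*m - 38) + 32*m^2 - 116*m + 95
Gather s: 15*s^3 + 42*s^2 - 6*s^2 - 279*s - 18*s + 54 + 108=15*s^3 + 36*s^2 - 297*s + 162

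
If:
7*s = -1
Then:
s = -1/7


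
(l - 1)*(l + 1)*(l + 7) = l^3 + 7*l^2 - l - 7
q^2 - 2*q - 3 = (q - 3)*(q + 1)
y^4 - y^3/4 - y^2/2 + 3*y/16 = y*(y - 1/2)^2*(y + 3/4)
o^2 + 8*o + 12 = (o + 2)*(o + 6)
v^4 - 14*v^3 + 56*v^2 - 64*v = v*(v - 8)*(v - 4)*(v - 2)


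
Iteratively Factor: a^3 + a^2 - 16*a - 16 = (a + 4)*(a^2 - 3*a - 4) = (a + 1)*(a + 4)*(a - 4)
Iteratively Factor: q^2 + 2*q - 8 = (q + 4)*(q - 2)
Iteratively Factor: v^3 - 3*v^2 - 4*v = (v + 1)*(v^2 - 4*v) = v*(v + 1)*(v - 4)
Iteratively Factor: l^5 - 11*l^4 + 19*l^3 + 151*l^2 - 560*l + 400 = (l + 4)*(l^4 - 15*l^3 + 79*l^2 - 165*l + 100) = (l - 5)*(l + 4)*(l^3 - 10*l^2 + 29*l - 20) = (l - 5)^2*(l + 4)*(l^2 - 5*l + 4) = (l - 5)^2*(l - 4)*(l + 4)*(l - 1)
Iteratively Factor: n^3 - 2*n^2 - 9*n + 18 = (n - 3)*(n^2 + n - 6) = (n - 3)*(n - 2)*(n + 3)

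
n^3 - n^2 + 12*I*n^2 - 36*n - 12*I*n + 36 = (n - 1)*(n + 6*I)^2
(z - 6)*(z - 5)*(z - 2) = z^3 - 13*z^2 + 52*z - 60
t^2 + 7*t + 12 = (t + 3)*(t + 4)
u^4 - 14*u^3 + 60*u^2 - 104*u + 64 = (u - 8)*(u - 2)^3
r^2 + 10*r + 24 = (r + 4)*(r + 6)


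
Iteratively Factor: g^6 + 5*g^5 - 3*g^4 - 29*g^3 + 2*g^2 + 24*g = (g + 1)*(g^5 + 4*g^4 - 7*g^3 - 22*g^2 + 24*g) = g*(g + 1)*(g^4 + 4*g^3 - 7*g^2 - 22*g + 24) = g*(g - 1)*(g + 1)*(g^3 + 5*g^2 - 2*g - 24) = g*(g - 2)*(g - 1)*(g + 1)*(g^2 + 7*g + 12) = g*(g - 2)*(g - 1)*(g + 1)*(g + 3)*(g + 4)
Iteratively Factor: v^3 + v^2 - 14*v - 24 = (v + 2)*(v^2 - v - 12) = (v - 4)*(v + 2)*(v + 3)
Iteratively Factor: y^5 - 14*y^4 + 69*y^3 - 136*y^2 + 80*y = (y - 4)*(y^4 - 10*y^3 + 29*y^2 - 20*y) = (y - 4)^2*(y^3 - 6*y^2 + 5*y) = y*(y - 4)^2*(y^2 - 6*y + 5) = y*(y - 5)*(y - 4)^2*(y - 1)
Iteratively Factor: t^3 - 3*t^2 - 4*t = (t - 4)*(t^2 + t) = t*(t - 4)*(t + 1)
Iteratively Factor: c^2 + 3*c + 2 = (c + 1)*(c + 2)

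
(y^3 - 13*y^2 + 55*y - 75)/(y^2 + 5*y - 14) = (y^3 - 13*y^2 + 55*y - 75)/(y^2 + 5*y - 14)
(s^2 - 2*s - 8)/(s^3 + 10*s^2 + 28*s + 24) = (s - 4)/(s^2 + 8*s + 12)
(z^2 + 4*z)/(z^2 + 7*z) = (z + 4)/(z + 7)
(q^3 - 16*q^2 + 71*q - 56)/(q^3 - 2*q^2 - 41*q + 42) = (q - 8)/(q + 6)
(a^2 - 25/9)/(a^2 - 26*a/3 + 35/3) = (a + 5/3)/(a - 7)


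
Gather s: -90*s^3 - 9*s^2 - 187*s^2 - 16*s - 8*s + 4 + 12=-90*s^3 - 196*s^2 - 24*s + 16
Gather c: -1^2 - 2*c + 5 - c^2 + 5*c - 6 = -c^2 + 3*c - 2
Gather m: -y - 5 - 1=-y - 6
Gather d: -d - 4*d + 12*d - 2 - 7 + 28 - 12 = 7*d + 7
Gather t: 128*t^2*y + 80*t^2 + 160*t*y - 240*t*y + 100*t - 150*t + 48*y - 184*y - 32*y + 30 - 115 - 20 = t^2*(128*y + 80) + t*(-80*y - 50) - 168*y - 105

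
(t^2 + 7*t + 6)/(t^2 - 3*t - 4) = (t + 6)/(t - 4)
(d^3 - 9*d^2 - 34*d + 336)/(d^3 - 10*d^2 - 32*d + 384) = (d - 7)/(d - 8)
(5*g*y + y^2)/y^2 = (5*g + y)/y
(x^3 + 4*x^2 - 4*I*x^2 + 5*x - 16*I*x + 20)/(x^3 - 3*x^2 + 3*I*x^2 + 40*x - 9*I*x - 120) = (x^2 + x*(4 + I) + 4*I)/(x^2 + x*(-3 + 8*I) - 24*I)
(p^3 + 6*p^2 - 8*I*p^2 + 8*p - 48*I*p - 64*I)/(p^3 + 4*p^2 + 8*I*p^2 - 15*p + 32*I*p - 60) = (p^2 + p*(2 - 8*I) - 16*I)/(p^2 + 8*I*p - 15)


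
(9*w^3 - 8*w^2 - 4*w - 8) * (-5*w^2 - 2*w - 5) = -45*w^5 + 22*w^4 - 9*w^3 + 88*w^2 + 36*w + 40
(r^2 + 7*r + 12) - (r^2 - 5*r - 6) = 12*r + 18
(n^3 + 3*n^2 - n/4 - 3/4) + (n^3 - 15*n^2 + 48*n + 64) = 2*n^3 - 12*n^2 + 191*n/4 + 253/4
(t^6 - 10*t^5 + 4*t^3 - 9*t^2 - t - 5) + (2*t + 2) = t^6 - 10*t^5 + 4*t^3 - 9*t^2 + t - 3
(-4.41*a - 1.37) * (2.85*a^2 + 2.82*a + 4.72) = -12.5685*a^3 - 16.3407*a^2 - 24.6786*a - 6.4664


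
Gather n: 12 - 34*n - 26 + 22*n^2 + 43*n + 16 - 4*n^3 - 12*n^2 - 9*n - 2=-4*n^3 + 10*n^2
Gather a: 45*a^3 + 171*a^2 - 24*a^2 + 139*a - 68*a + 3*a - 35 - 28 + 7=45*a^3 + 147*a^2 + 74*a - 56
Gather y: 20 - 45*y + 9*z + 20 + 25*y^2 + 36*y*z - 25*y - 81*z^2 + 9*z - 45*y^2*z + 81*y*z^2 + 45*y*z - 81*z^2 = y^2*(25 - 45*z) + y*(81*z^2 + 81*z - 70) - 162*z^2 + 18*z + 40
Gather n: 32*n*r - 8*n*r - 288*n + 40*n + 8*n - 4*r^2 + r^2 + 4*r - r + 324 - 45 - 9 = n*(24*r - 240) - 3*r^2 + 3*r + 270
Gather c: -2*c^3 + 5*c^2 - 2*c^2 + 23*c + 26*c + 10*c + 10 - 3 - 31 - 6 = -2*c^3 + 3*c^2 + 59*c - 30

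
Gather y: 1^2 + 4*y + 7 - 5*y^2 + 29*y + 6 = -5*y^2 + 33*y + 14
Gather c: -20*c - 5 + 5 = -20*c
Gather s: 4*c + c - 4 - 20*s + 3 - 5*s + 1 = 5*c - 25*s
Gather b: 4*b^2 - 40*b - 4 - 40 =4*b^2 - 40*b - 44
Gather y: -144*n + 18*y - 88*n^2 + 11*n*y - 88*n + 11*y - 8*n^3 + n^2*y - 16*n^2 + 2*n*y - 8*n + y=-8*n^3 - 104*n^2 - 240*n + y*(n^2 + 13*n + 30)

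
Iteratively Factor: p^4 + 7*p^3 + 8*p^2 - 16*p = (p - 1)*(p^3 + 8*p^2 + 16*p) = p*(p - 1)*(p^2 + 8*p + 16) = p*(p - 1)*(p + 4)*(p + 4)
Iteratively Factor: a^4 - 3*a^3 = (a)*(a^3 - 3*a^2) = a*(a - 3)*(a^2) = a^2*(a - 3)*(a)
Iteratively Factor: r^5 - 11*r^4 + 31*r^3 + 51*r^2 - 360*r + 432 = (r - 3)*(r^4 - 8*r^3 + 7*r^2 + 72*r - 144) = (r - 3)*(r + 3)*(r^3 - 11*r^2 + 40*r - 48) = (r - 3)^2*(r + 3)*(r^2 - 8*r + 16) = (r - 4)*(r - 3)^2*(r + 3)*(r - 4)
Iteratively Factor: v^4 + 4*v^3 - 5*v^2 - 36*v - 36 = (v - 3)*(v^3 + 7*v^2 + 16*v + 12) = (v - 3)*(v + 3)*(v^2 + 4*v + 4) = (v - 3)*(v + 2)*(v + 3)*(v + 2)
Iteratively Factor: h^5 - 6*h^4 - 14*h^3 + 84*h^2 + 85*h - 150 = (h - 5)*(h^4 - h^3 - 19*h^2 - 11*h + 30) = (h - 5)*(h + 2)*(h^3 - 3*h^2 - 13*h + 15) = (h - 5)*(h - 1)*(h + 2)*(h^2 - 2*h - 15) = (h - 5)*(h - 1)*(h + 2)*(h + 3)*(h - 5)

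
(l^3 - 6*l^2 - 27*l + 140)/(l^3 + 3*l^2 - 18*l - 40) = (l - 7)/(l + 2)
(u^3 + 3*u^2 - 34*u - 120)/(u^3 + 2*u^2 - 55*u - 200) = (u^2 - 2*u - 24)/(u^2 - 3*u - 40)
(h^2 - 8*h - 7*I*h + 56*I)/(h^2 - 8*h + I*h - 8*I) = (h - 7*I)/(h + I)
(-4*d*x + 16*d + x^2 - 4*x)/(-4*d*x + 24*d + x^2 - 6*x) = (x - 4)/(x - 6)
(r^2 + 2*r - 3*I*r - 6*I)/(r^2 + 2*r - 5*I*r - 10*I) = (r - 3*I)/(r - 5*I)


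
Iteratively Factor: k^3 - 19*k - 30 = (k - 5)*(k^2 + 5*k + 6) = (k - 5)*(k + 2)*(k + 3)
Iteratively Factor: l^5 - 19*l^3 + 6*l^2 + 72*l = (l - 3)*(l^4 + 3*l^3 - 10*l^2 - 24*l) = (l - 3)*(l + 2)*(l^3 + l^2 - 12*l) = l*(l - 3)*(l + 2)*(l^2 + l - 12) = l*(l - 3)^2*(l + 2)*(l + 4)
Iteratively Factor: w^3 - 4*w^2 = (w - 4)*(w^2) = w*(w - 4)*(w)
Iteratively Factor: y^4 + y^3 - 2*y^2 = (y)*(y^3 + y^2 - 2*y) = y*(y + 2)*(y^2 - y) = y^2*(y + 2)*(y - 1)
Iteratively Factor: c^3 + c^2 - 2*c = (c - 1)*(c^2 + 2*c) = c*(c - 1)*(c + 2)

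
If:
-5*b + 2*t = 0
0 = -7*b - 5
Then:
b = -5/7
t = -25/14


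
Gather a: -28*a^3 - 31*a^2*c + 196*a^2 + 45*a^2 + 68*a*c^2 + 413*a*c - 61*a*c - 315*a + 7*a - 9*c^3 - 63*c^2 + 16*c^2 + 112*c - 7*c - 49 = -28*a^3 + a^2*(241 - 31*c) + a*(68*c^2 + 352*c - 308) - 9*c^3 - 47*c^2 + 105*c - 49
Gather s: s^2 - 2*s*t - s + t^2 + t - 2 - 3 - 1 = s^2 + s*(-2*t - 1) + t^2 + t - 6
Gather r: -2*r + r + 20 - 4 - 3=13 - r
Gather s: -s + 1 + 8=9 - s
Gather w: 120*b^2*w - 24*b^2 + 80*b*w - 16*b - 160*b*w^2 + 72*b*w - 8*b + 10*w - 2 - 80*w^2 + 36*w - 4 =-24*b^2 - 24*b + w^2*(-160*b - 80) + w*(120*b^2 + 152*b + 46) - 6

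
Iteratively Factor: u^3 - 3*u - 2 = (u - 2)*(u^2 + 2*u + 1) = (u - 2)*(u + 1)*(u + 1)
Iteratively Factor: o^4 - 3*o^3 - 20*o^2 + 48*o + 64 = (o - 4)*(o^3 + o^2 - 16*o - 16) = (o - 4)^2*(o^2 + 5*o + 4) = (o - 4)^2*(o + 4)*(o + 1)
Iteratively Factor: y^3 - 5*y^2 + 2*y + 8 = (y + 1)*(y^2 - 6*y + 8) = (y - 2)*(y + 1)*(y - 4)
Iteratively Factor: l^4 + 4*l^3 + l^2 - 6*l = (l + 3)*(l^3 + l^2 - 2*l) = l*(l + 3)*(l^2 + l - 2) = l*(l + 2)*(l + 3)*(l - 1)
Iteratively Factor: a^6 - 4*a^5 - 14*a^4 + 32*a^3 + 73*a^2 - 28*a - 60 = (a - 3)*(a^5 - a^4 - 17*a^3 - 19*a^2 + 16*a + 20) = (a - 3)*(a - 1)*(a^4 - 17*a^2 - 36*a - 20) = (a - 3)*(a - 1)*(a + 2)*(a^3 - 2*a^2 - 13*a - 10) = (a - 3)*(a - 1)*(a + 1)*(a + 2)*(a^2 - 3*a - 10) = (a - 3)*(a - 1)*(a + 1)*(a + 2)^2*(a - 5)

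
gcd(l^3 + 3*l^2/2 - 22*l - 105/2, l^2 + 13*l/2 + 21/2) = l^2 + 13*l/2 + 21/2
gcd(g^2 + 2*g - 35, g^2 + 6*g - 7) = g + 7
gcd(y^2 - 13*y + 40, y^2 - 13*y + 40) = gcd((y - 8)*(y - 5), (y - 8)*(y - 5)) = y^2 - 13*y + 40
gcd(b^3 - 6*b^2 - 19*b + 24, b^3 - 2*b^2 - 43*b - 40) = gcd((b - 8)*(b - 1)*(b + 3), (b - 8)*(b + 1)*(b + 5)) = b - 8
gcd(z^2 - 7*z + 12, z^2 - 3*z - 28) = 1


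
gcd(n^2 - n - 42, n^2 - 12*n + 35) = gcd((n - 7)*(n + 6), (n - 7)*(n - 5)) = n - 7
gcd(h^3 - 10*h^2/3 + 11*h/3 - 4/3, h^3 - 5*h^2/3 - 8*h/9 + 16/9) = h - 4/3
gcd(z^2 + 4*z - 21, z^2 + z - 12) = z - 3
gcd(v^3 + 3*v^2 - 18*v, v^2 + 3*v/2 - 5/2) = 1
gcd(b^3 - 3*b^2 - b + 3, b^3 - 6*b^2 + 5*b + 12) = b^2 - 2*b - 3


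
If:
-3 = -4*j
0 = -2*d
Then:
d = 0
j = 3/4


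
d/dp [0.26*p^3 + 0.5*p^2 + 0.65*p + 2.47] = 0.78*p^2 + 1.0*p + 0.65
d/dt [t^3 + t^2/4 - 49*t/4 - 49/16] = 3*t^2 + t/2 - 49/4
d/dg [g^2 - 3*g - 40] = 2*g - 3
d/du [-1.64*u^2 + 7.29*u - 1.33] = 7.29 - 3.28*u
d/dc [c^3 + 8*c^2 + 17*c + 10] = 3*c^2 + 16*c + 17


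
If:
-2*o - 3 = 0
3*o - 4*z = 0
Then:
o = -3/2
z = -9/8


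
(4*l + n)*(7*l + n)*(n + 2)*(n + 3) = 28*l^2*n^2 + 140*l^2*n + 168*l^2 + 11*l*n^3 + 55*l*n^2 + 66*l*n + n^4 + 5*n^3 + 6*n^2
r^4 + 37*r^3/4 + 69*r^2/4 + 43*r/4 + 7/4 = (r + 1/4)*(r + 1)^2*(r + 7)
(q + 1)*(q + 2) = q^2 + 3*q + 2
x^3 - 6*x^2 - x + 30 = (x - 5)*(x - 3)*(x + 2)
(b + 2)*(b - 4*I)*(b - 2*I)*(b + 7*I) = b^4 + 2*b^3 + I*b^3 + 34*b^2 + 2*I*b^2 + 68*b - 56*I*b - 112*I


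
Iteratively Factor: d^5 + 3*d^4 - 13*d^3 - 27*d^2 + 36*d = (d - 3)*(d^4 + 6*d^3 + 5*d^2 - 12*d) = (d - 3)*(d + 4)*(d^3 + 2*d^2 - 3*d) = (d - 3)*(d - 1)*(d + 4)*(d^2 + 3*d) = d*(d - 3)*(d - 1)*(d + 4)*(d + 3)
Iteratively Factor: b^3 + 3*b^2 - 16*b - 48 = (b + 4)*(b^2 - b - 12) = (b + 3)*(b + 4)*(b - 4)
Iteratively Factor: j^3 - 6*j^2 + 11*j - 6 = (j - 3)*(j^2 - 3*j + 2) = (j - 3)*(j - 2)*(j - 1)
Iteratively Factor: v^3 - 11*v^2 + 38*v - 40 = (v - 5)*(v^2 - 6*v + 8) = (v - 5)*(v - 4)*(v - 2)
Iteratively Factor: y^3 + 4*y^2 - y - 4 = (y + 4)*(y^2 - 1) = (y + 1)*(y + 4)*(y - 1)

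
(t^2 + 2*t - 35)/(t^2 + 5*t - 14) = (t - 5)/(t - 2)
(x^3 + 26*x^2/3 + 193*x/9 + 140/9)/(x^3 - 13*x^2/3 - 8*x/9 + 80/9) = (3*x^2 + 22*x + 35)/(3*x^2 - 17*x + 20)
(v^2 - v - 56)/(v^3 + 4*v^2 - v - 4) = (v^2 - v - 56)/(v^3 + 4*v^2 - v - 4)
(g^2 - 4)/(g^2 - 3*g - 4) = (4 - g^2)/(-g^2 + 3*g + 4)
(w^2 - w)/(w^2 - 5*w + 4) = w/(w - 4)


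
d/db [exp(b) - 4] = exp(b)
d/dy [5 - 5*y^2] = -10*y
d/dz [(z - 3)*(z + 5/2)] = 2*z - 1/2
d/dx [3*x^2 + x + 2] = 6*x + 1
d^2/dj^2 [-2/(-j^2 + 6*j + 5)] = 4*(j^2 - 6*j - 4*(j - 3)^2 - 5)/(-j^2 + 6*j + 5)^3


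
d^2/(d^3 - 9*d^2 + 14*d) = d/(d^2 - 9*d + 14)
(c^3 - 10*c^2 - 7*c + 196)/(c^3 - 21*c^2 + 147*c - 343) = (c + 4)/(c - 7)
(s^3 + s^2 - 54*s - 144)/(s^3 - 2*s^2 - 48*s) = (s + 3)/s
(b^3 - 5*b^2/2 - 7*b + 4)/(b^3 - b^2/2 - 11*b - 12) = (2*b - 1)/(2*b + 3)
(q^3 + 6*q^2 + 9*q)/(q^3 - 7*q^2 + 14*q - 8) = q*(q^2 + 6*q + 9)/(q^3 - 7*q^2 + 14*q - 8)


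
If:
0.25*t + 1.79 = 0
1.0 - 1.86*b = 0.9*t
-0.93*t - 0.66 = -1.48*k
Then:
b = 4.00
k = -4.05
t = -7.16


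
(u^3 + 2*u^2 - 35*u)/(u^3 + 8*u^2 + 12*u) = (u^2 + 2*u - 35)/(u^2 + 8*u + 12)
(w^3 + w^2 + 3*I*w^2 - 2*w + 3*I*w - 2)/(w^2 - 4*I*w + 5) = (w^2 + w*(1 + 2*I) + 2*I)/(w - 5*I)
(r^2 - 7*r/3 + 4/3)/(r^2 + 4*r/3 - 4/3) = (3*r^2 - 7*r + 4)/(3*r^2 + 4*r - 4)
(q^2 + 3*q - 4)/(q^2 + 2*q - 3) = (q + 4)/(q + 3)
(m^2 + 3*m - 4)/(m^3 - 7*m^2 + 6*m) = (m + 4)/(m*(m - 6))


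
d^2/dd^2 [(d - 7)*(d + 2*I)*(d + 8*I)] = 6*d - 14 + 20*I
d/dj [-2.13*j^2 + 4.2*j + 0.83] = 4.2 - 4.26*j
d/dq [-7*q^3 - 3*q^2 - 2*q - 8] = -21*q^2 - 6*q - 2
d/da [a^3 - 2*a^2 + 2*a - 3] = 3*a^2 - 4*a + 2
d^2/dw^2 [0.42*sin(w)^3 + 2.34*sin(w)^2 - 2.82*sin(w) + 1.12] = 2.505*sin(w) + 0.945*sin(3*w) + 4.68*cos(2*w)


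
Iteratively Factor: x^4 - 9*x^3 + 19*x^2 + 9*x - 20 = (x + 1)*(x^3 - 10*x^2 + 29*x - 20) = (x - 4)*(x + 1)*(x^2 - 6*x + 5) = (x - 5)*(x - 4)*(x + 1)*(x - 1)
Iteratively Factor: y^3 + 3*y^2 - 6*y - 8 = (y - 2)*(y^2 + 5*y + 4) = (y - 2)*(y + 4)*(y + 1)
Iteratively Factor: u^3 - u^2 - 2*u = (u - 2)*(u^2 + u) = u*(u - 2)*(u + 1)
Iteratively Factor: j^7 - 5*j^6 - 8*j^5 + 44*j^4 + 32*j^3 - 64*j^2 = (j + 2)*(j^6 - 7*j^5 + 6*j^4 + 32*j^3 - 32*j^2) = (j - 4)*(j + 2)*(j^5 - 3*j^4 - 6*j^3 + 8*j^2) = (j - 4)*(j - 1)*(j + 2)*(j^4 - 2*j^3 - 8*j^2) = j*(j - 4)*(j - 1)*(j + 2)*(j^3 - 2*j^2 - 8*j) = j^2*(j - 4)*(j - 1)*(j + 2)*(j^2 - 2*j - 8) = j^2*(j - 4)^2*(j - 1)*(j + 2)*(j + 2)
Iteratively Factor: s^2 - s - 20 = (s - 5)*(s + 4)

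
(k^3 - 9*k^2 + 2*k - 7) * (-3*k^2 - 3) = -3*k^5 + 27*k^4 - 9*k^3 + 48*k^2 - 6*k + 21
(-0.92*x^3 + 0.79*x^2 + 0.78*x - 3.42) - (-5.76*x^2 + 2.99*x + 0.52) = -0.92*x^3 + 6.55*x^2 - 2.21*x - 3.94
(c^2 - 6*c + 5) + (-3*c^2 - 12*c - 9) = -2*c^2 - 18*c - 4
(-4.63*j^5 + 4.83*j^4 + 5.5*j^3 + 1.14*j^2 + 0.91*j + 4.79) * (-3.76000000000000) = 17.4088*j^5 - 18.1608*j^4 - 20.68*j^3 - 4.2864*j^2 - 3.4216*j - 18.0104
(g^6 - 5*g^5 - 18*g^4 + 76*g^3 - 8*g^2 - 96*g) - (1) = g^6 - 5*g^5 - 18*g^4 + 76*g^3 - 8*g^2 - 96*g - 1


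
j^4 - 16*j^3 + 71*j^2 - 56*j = j*(j - 8)*(j - 7)*(j - 1)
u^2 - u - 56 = (u - 8)*(u + 7)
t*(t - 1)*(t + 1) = t^3 - t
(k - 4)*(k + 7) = k^2 + 3*k - 28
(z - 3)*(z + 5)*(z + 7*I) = z^3 + 2*z^2 + 7*I*z^2 - 15*z + 14*I*z - 105*I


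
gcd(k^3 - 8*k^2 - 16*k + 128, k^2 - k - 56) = k - 8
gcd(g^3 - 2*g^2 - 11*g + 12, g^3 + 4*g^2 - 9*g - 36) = g + 3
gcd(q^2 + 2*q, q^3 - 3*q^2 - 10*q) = q^2 + 2*q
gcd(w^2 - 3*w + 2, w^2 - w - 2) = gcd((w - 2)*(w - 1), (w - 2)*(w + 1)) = w - 2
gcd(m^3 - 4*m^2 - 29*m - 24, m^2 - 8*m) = m - 8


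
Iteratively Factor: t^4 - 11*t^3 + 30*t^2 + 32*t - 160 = (t + 2)*(t^3 - 13*t^2 + 56*t - 80) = (t - 4)*(t + 2)*(t^2 - 9*t + 20) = (t - 5)*(t - 4)*(t + 2)*(t - 4)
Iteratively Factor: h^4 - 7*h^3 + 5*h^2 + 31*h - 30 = (h - 3)*(h^3 - 4*h^2 - 7*h + 10) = (h - 5)*(h - 3)*(h^2 + h - 2) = (h - 5)*(h - 3)*(h + 2)*(h - 1)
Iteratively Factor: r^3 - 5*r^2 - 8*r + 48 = (r + 3)*(r^2 - 8*r + 16) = (r - 4)*(r + 3)*(r - 4)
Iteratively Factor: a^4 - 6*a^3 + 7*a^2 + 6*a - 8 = (a - 4)*(a^3 - 2*a^2 - a + 2) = (a - 4)*(a - 1)*(a^2 - a - 2) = (a - 4)*(a - 2)*(a - 1)*(a + 1)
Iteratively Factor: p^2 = (p)*(p)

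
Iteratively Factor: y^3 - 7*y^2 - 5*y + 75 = (y - 5)*(y^2 - 2*y - 15) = (y - 5)*(y + 3)*(y - 5)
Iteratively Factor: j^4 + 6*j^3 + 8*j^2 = (j + 2)*(j^3 + 4*j^2) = (j + 2)*(j + 4)*(j^2) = j*(j + 2)*(j + 4)*(j)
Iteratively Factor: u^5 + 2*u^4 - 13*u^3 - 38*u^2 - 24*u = (u + 1)*(u^4 + u^3 - 14*u^2 - 24*u) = u*(u + 1)*(u^3 + u^2 - 14*u - 24) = u*(u + 1)*(u + 3)*(u^2 - 2*u - 8) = u*(u + 1)*(u + 2)*(u + 3)*(u - 4)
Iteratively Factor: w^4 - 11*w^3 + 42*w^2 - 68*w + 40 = (w - 2)*(w^3 - 9*w^2 + 24*w - 20) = (w - 2)^2*(w^2 - 7*w + 10) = (w - 5)*(w - 2)^2*(w - 2)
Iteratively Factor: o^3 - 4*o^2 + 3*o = (o - 1)*(o^2 - 3*o) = o*(o - 1)*(o - 3)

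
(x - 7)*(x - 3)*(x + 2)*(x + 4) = x^4 - 4*x^3 - 31*x^2 + 46*x + 168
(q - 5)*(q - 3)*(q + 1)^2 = q^4 - 6*q^3 + 22*q + 15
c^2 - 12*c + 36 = (c - 6)^2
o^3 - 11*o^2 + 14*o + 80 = (o - 8)*(o - 5)*(o + 2)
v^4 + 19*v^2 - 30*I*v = v*(v - 3*I)*(v - 2*I)*(v + 5*I)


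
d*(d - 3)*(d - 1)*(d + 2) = d^4 - 2*d^3 - 5*d^2 + 6*d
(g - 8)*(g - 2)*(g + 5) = g^3 - 5*g^2 - 34*g + 80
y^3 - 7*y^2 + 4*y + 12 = (y - 6)*(y - 2)*(y + 1)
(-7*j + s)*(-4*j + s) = 28*j^2 - 11*j*s + s^2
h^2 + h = h*(h + 1)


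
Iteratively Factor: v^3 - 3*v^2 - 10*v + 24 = (v - 4)*(v^2 + v - 6) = (v - 4)*(v + 3)*(v - 2)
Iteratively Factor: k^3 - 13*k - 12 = (k + 1)*(k^2 - k - 12) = (k - 4)*(k + 1)*(k + 3)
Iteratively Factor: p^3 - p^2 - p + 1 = (p - 1)*(p^2 - 1) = (p - 1)*(p + 1)*(p - 1)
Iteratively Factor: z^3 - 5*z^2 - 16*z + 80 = (z - 4)*(z^2 - z - 20) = (z - 5)*(z - 4)*(z + 4)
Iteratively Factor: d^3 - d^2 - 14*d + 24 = (d - 3)*(d^2 + 2*d - 8) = (d - 3)*(d + 4)*(d - 2)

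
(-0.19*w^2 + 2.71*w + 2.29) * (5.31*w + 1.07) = -1.0089*w^3 + 14.1868*w^2 + 15.0596*w + 2.4503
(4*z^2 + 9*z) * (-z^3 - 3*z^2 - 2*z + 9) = -4*z^5 - 21*z^4 - 35*z^3 + 18*z^2 + 81*z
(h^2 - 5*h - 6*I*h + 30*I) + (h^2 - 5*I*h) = 2*h^2 - 5*h - 11*I*h + 30*I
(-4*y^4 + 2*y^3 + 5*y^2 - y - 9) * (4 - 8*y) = 32*y^5 - 32*y^4 - 32*y^3 + 28*y^2 + 68*y - 36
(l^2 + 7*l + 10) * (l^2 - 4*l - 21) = l^4 + 3*l^3 - 39*l^2 - 187*l - 210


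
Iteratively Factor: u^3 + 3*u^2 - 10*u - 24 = (u + 4)*(u^2 - u - 6) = (u + 2)*(u + 4)*(u - 3)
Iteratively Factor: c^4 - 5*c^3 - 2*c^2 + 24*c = (c + 2)*(c^3 - 7*c^2 + 12*c) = c*(c + 2)*(c^2 - 7*c + 12) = c*(c - 4)*(c + 2)*(c - 3)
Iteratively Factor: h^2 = (h)*(h)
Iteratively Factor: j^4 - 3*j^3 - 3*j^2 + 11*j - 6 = (j + 2)*(j^3 - 5*j^2 + 7*j - 3) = (j - 1)*(j + 2)*(j^2 - 4*j + 3) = (j - 1)^2*(j + 2)*(j - 3)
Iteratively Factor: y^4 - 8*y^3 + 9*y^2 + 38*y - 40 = (y + 2)*(y^3 - 10*y^2 + 29*y - 20) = (y - 5)*(y + 2)*(y^2 - 5*y + 4) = (y - 5)*(y - 1)*(y + 2)*(y - 4)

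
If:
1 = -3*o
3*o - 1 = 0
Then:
No Solution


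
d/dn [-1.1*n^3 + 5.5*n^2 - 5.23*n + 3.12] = -3.3*n^2 + 11.0*n - 5.23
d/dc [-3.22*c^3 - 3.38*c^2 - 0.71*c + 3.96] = -9.66*c^2 - 6.76*c - 0.71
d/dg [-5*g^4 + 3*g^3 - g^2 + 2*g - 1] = -20*g^3 + 9*g^2 - 2*g + 2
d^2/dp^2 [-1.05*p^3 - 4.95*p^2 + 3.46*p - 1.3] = -6.3*p - 9.9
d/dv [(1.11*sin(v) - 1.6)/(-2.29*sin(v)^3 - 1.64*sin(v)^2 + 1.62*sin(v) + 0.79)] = (5.0838*sin(v)^3 - 9.1716*sin(v)^2 - 5.248*sin(v) + 3.4689)*cos(v)/(5.2441*sin(v)^6 + 7.5112*sin(v)^5 - 4.73*sin(v)^4 - 8.9318*sin(v)^3 + 0.0332000000000003*sin(v)^2 + 2.5596*sin(v) + 0.6241)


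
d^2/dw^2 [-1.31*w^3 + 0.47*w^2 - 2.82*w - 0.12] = 0.94 - 7.86*w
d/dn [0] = 0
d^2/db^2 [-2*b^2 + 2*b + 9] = -4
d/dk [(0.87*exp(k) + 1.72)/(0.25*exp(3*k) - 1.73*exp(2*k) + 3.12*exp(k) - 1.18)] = (-0.435*exp(3*k) + 0.2151*exp(2*k) + 5.9512*exp(k) - 6.393)*exp(k)/(0.0625*exp(6*k) - 0.865*exp(5*k) + 4.5529*exp(4*k) - 11.3852*exp(3*k) + 13.8172*exp(2*k) - 7.3632*exp(k) + 1.3924)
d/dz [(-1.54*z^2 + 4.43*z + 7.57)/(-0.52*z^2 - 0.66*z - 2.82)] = (3.32*z^2 + 16.5584*z - 7.4964)/(0.2704*z^4 + 0.6864*z^3 + 3.3684*z^2 + 3.7224*z + 7.9524)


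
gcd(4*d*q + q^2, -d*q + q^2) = q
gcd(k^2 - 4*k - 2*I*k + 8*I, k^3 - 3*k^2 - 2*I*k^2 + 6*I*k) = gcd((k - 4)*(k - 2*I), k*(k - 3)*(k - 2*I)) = k - 2*I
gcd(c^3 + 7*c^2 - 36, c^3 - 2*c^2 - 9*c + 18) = c^2 + c - 6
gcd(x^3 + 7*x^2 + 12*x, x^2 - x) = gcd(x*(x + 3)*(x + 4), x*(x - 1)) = x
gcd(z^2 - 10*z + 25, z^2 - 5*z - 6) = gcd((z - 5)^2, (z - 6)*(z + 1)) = 1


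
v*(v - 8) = v^2 - 8*v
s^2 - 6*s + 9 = (s - 3)^2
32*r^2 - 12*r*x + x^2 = (-8*r + x)*(-4*r + x)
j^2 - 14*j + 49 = (j - 7)^2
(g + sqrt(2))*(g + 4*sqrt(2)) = g^2 + 5*sqrt(2)*g + 8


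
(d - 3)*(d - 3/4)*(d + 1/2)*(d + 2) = d^4 - 5*d^3/4 - 49*d^2/8 + 15*d/8 + 9/4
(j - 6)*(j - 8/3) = j^2 - 26*j/3 + 16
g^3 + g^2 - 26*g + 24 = (g - 4)*(g - 1)*(g + 6)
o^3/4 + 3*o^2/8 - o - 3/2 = (o/4 + 1/2)*(o - 2)*(o + 3/2)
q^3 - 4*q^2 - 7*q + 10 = (q - 5)*(q - 1)*(q + 2)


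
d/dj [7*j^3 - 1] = 21*j^2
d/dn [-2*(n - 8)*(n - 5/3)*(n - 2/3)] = -6*n^2 + 124*n/3 - 356/9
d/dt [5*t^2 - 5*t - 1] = 10*t - 5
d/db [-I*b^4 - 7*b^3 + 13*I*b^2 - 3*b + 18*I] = -4*I*b^3 - 21*b^2 + 26*I*b - 3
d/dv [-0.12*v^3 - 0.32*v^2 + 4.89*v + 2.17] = -0.36*v^2 - 0.64*v + 4.89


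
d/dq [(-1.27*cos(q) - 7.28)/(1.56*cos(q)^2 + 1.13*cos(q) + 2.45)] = (1.9812*sin(q)^2 - 22.7136*cos(q) - 7.0961)*sin(q)/(1.56*cos(q)^2 + 1.13*cos(q) + 2.45)^2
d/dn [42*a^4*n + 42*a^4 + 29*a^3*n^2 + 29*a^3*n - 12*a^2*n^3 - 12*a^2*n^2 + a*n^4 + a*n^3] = a*(42*a^3 + 58*a^2*n + 29*a^2 - 36*a*n^2 - 24*a*n + 4*n^3 + 3*n^2)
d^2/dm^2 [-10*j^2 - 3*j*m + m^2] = 2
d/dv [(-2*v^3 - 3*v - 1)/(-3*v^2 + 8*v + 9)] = (6*v^4 - 32*v^3 - 63*v^2 - 6*v - 19)/(9*v^4 - 48*v^3 + 10*v^2 + 144*v + 81)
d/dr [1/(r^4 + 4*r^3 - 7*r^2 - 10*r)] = 2*(-2*r^3 - 6*r^2 + 7*r + 5)/(r^2*(r^3 + 4*r^2 - 7*r - 10)^2)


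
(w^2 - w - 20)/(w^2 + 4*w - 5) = (w^2 - w - 20)/(w^2 + 4*w - 5)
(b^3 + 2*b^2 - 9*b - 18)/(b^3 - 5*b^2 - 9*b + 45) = (b + 2)/(b - 5)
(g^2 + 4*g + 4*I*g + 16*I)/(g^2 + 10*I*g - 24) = (g + 4)/(g + 6*I)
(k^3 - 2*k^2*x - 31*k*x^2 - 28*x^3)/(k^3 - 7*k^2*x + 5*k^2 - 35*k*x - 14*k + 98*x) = (k^2 + 5*k*x + 4*x^2)/(k^2 + 5*k - 14)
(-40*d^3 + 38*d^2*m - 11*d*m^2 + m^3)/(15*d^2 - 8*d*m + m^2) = (-8*d^2 + 6*d*m - m^2)/(3*d - m)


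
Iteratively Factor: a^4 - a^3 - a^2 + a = (a - 1)*(a^3 - a) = a*(a - 1)*(a^2 - 1) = a*(a - 1)^2*(a + 1)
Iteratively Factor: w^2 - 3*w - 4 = (w + 1)*(w - 4)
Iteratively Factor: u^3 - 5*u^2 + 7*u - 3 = (u - 1)*(u^2 - 4*u + 3) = (u - 3)*(u - 1)*(u - 1)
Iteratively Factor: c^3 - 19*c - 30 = (c - 5)*(c^2 + 5*c + 6) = (c - 5)*(c + 2)*(c + 3)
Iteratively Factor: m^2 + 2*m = (m)*(m + 2)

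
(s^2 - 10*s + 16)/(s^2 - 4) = (s - 8)/(s + 2)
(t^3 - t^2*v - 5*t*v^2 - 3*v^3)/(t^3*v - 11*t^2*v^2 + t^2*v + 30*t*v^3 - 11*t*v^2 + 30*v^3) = (t^3 - t^2*v - 5*t*v^2 - 3*v^3)/(v*(t^3 - 11*t^2*v + t^2 + 30*t*v^2 - 11*t*v + 30*v^2))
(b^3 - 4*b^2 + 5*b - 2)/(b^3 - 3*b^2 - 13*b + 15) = (b^2 - 3*b + 2)/(b^2 - 2*b - 15)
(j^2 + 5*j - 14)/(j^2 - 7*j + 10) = (j + 7)/(j - 5)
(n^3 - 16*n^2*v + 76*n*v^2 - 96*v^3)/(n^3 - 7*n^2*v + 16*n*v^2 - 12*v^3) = (n^2 - 14*n*v + 48*v^2)/(n^2 - 5*n*v + 6*v^2)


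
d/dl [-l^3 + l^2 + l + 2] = -3*l^2 + 2*l + 1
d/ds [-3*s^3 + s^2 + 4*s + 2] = -9*s^2 + 2*s + 4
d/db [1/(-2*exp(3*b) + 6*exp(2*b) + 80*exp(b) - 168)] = (3*exp(2*b) - 6*exp(b) - 40)*exp(b)/(2*(exp(3*b) - 3*exp(2*b) - 40*exp(b) + 84)^2)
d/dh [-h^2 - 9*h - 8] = -2*h - 9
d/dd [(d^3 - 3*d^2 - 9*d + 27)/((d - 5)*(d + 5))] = (d^4 - 66*d^2 + 96*d + 225)/(d^4 - 50*d^2 + 625)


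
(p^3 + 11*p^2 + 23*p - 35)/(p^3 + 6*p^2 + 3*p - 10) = (p + 7)/(p + 2)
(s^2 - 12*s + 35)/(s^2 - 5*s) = (s - 7)/s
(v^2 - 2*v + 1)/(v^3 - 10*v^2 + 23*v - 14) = (v - 1)/(v^2 - 9*v + 14)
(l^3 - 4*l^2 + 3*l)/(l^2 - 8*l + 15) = l*(l - 1)/(l - 5)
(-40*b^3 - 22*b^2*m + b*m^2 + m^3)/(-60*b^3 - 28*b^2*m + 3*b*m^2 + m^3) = (4*b + m)/(6*b + m)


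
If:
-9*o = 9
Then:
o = -1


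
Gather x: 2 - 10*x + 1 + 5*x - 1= 2 - 5*x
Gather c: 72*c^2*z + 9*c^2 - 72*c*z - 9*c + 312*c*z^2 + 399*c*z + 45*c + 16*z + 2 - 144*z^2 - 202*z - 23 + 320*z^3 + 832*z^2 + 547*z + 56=c^2*(72*z + 9) + c*(312*z^2 + 327*z + 36) + 320*z^3 + 688*z^2 + 361*z + 35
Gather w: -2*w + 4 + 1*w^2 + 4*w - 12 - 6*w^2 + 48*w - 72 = -5*w^2 + 50*w - 80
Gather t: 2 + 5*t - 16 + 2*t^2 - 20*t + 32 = 2*t^2 - 15*t + 18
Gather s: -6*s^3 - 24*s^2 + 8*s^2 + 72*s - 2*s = -6*s^3 - 16*s^2 + 70*s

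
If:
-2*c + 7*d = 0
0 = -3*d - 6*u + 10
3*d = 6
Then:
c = 7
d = 2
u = 2/3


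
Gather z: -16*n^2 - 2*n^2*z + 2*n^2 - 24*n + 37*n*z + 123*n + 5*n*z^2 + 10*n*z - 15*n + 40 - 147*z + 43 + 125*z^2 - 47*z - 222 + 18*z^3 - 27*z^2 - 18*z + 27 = -14*n^2 + 84*n + 18*z^3 + z^2*(5*n + 98) + z*(-2*n^2 + 47*n - 212) - 112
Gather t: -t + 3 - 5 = -t - 2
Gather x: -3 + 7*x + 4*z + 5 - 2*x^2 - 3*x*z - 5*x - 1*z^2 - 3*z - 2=-2*x^2 + x*(2 - 3*z) - z^2 + z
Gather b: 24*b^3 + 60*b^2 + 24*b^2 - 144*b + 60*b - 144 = 24*b^3 + 84*b^2 - 84*b - 144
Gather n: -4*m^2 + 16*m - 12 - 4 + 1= -4*m^2 + 16*m - 15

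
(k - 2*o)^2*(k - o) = k^3 - 5*k^2*o + 8*k*o^2 - 4*o^3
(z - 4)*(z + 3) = z^2 - z - 12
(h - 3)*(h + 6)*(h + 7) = h^3 + 10*h^2 + 3*h - 126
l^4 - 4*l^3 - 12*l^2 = l^2*(l - 6)*(l + 2)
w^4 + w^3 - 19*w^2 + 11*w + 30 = (w - 3)*(w - 2)*(w + 1)*(w + 5)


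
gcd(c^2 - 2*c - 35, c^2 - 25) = c + 5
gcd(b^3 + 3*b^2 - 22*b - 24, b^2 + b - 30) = b + 6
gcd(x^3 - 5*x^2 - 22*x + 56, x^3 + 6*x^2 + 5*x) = 1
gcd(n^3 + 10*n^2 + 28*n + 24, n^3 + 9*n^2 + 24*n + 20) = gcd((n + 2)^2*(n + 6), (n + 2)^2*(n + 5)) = n^2 + 4*n + 4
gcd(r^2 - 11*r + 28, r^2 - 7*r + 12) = r - 4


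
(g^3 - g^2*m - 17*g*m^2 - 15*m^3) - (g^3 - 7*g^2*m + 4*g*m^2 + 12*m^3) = 6*g^2*m - 21*g*m^2 - 27*m^3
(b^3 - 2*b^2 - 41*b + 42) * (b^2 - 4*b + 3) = b^5 - 6*b^4 - 30*b^3 + 200*b^2 - 291*b + 126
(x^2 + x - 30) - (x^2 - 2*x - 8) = 3*x - 22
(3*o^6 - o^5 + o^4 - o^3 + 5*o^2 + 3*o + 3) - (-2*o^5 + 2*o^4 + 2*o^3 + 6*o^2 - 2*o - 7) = 3*o^6 + o^5 - o^4 - 3*o^3 - o^2 + 5*o + 10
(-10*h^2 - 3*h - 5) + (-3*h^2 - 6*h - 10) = -13*h^2 - 9*h - 15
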